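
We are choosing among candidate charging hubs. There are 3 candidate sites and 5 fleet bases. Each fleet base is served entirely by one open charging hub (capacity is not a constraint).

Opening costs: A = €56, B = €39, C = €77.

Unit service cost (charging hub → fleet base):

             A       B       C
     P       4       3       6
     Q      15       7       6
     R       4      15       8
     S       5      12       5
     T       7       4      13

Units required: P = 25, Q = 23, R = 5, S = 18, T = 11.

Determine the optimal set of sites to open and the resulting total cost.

Open A and B; minimum total cost 485.

For any fixed open set, each fleet base goes to its cheapest open site; total = fixed + service.
{A, B}: P→B 3·25=75, Q→B 7·23=161, R→A 4·5=20, S→A 5·18=90, T→B 4·11=44. Service 390; fixed 95; total 485.
{B, C}: service 387 + fixed 116 = 503
{A, B, C}: service 367 + fixed 172 = 539
{B}: service 571 + fixed 39 = 610
(All 7 nonempty subsets were checked; A and B is lowest.)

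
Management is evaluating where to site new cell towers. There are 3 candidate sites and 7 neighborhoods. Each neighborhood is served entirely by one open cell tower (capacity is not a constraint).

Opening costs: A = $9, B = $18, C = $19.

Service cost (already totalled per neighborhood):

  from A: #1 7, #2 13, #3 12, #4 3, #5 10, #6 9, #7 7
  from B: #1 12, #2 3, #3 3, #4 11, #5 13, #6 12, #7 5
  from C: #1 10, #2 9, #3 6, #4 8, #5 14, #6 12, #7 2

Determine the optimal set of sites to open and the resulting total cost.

Open A and B; minimum total cost 67.

For any fixed open set, each neighborhood goes to its cheapest open site; total = fixed + service.
{A, B}: #1→A 7, #2→B 3, #3→B 3, #4→A 3, #5→A 10, #6→A 9, #7→B 5. Service 40; fixed 27; total 67.
{A}: service 61 + fixed 9 = 70
{A, C}: service 46 + fixed 28 = 74
{A, B, C}: service 37 + fixed 46 = 83
(All 7 nonempty subsets were checked; A and B is lowest.)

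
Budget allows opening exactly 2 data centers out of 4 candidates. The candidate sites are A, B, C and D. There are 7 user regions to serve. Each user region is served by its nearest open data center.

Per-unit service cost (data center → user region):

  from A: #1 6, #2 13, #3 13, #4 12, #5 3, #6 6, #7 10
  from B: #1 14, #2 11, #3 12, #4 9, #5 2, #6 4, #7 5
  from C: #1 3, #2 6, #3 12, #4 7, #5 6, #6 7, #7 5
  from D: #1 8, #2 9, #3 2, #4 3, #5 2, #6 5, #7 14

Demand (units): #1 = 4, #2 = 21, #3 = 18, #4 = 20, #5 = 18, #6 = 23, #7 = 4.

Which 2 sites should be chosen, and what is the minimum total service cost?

Choose C and D; total service cost 405.

With exactly 2 open, each user region uses its cheapest among the chosen.
{C, D}: #1→C 3·4=12, #2→C 6·21=126, #3→D 2·18=36, #4→D 3·20=60, #5→D 2·18=36, #6→D 5·23=115, #7→C 5·4=20. Service cost 405.
{B, D}: service cost 465
{A, D}: service cost 500
Among all 6 size-2 choices, {C, D} is lowest.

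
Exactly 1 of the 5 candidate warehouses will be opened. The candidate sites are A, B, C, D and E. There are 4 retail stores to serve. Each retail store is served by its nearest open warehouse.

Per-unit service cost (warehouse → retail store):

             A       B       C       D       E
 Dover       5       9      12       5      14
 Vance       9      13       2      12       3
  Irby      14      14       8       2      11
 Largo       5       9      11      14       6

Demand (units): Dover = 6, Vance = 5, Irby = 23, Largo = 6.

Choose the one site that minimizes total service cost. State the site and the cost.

Choose D only; total service cost 220.

With exactly 1 open, each retail store uses its cheapest among the chosen.
{D}: Dover→D 5·6=30, Vance→D 12·5=60, Irby→D 2·23=46, Largo→D 14·6=84. Service cost 220.
{C}: service cost 332
{E}: service cost 388
Among all 5 size-1 choices, {D} is lowest.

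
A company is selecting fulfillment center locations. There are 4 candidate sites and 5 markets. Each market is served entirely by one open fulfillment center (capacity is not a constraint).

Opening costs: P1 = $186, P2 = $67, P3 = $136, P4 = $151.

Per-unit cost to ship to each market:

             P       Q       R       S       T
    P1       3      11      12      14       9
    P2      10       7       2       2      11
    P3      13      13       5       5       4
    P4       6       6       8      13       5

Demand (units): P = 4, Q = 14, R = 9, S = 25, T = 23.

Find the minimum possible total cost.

For any fixed open set, each market goes to its cheapest open site; total = fixed + service.
{P2, P3}: P→P2 10·4=40, Q→P2 7·14=98, R→P2 2·9=18, S→P2 2·25=50, T→P3 4·23=92. Service 298; fixed 203; total 501.
{P2, P4}: P→P4 6·4=24, Q→P4 6·14=84, R→P2 2·9=18, S→P2 2·25=50, T→P4 5·23=115. Service 291; fixed 218; total 509.
{P2}: P→P2 10·4=40, Q→P2 7·14=98, R→P2 2·9=18, S→P2 2·25=50, T→P2 11·23=253. Service 459; fixed 67; total 526.
{P1, P2, P3, P4}: service 256 + fixed 540 = 796
No other subset beats 501.

Minimum total cost: 501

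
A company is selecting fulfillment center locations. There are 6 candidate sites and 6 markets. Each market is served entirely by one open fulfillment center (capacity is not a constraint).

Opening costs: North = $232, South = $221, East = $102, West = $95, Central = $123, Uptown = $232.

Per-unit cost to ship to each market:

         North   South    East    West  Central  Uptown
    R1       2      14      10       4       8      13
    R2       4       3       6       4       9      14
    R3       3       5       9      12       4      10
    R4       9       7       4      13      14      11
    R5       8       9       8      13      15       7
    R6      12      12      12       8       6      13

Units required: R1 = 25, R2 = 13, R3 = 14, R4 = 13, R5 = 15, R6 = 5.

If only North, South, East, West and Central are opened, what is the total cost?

Each market is assigned to its cheapest site among the open ones.
{North, South, East, West, Central}: R1→North 2·25=50, R2→South 3·13=39, R3→North 3·14=42, R4→East 4·13=52, R5→North 8·15=120, R6→Central 6·5=30. Service 333; fixed 773; total 1106.

Total cost: 1106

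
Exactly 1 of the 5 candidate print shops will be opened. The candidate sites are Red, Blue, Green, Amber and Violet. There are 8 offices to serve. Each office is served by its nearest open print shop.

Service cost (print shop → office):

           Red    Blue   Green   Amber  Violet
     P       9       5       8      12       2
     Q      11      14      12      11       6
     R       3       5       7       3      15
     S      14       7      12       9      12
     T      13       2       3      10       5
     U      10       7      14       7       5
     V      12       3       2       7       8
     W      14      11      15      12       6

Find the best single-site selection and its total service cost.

Choose Blue only; total service cost 54.

With exactly 1 open, each office uses its cheapest among the chosen.
{Blue}: P→Blue 5, Q→Blue 14, R→Blue 5, S→Blue 7, T→Blue 2, U→Blue 7, V→Blue 3, W→Blue 11. Service cost 54.
{Violet}: service cost 59
{Amber}: service cost 71
Among all 5 size-1 choices, {Blue} is lowest.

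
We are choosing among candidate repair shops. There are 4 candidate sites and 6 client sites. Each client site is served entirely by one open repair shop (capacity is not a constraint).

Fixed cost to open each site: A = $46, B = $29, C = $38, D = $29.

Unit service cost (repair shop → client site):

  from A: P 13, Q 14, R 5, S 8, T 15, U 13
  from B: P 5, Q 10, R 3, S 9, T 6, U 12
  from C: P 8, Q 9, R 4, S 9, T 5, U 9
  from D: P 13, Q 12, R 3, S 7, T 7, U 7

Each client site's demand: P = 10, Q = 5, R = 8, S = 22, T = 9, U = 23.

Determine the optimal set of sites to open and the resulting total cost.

Open B and D; minimum total cost 551.

For any fixed open set, each client site goes to its cheapest open site; total = fixed + service.
{B, D}: P→B 5·10=50, Q→B 10·5=50, R→B 3·8=24, S→D 7·22=154, T→B 6·9=54, U→D 7·23=161. Service 493; fixed 58; total 551.
{B, C, D}: P→B 5·10=50, Q→C 9·5=45, R→B 3·8=24, S→D 7·22=154, T→C 5·9=45, U→D 7·23=161. Service 479; fixed 96; total 575.
{C, D}: service 509 + fixed 67 = 576
{A, B, C, D}: service 479 + fixed 142 = 621
(All 15 nonempty subsets were checked; B and D is lowest.)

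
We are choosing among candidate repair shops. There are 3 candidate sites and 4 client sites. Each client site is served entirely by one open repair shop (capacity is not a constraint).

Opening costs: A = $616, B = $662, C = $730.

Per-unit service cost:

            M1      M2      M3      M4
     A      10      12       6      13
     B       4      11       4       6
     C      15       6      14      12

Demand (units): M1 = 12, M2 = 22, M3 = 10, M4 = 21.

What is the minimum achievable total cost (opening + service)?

Minimum total cost: 1118

For any fixed open set, each client site goes to its cheapest open site; total = fixed + service.
{B}: M1→B 4·12=48, M2→B 11·22=242, M3→B 4·10=40, M4→B 6·21=126. Service 456; fixed 662; total 1118.
{A}: service 717 + fixed 616 = 1333
{C}: service 704 + fixed 730 = 1434
{A, B, C}: service 346 + fixed 2008 = 2354
(All 7 nonempty subsets were checked; B only is lowest.)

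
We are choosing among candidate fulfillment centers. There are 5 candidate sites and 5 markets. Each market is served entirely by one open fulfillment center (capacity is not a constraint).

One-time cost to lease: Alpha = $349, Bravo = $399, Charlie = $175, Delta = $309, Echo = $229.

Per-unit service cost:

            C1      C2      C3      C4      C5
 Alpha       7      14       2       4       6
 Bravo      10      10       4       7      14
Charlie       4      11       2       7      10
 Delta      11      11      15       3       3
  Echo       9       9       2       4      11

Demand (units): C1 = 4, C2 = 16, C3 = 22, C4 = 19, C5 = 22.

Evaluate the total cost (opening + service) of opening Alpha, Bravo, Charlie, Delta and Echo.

Each market is assigned to its cheapest site among the open ones.
{Alpha, Bravo, Charlie, Delta, Echo}: C1→Charlie 4·4=16, C2→Echo 9·16=144, C3→Alpha 2·22=44, C4→Delta 3·19=57, C5→Delta 3·22=66. Service 327; fixed 1461; total 1788.

Total cost: 1788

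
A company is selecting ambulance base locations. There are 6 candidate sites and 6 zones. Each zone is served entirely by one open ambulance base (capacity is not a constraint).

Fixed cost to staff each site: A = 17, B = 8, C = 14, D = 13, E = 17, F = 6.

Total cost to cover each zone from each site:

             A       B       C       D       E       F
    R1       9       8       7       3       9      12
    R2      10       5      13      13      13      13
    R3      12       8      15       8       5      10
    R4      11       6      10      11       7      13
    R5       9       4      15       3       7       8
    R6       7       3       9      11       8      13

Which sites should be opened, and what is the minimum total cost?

Open B only; minimum total cost 42.

For any fixed open set, each zone goes to its cheapest open site; total = fixed + service.
{B}: R1→B 8, R2→B 5, R3→B 8, R4→B 6, R5→B 4, R6→B 3. Service 34; fixed 8; total 42.
{B, F}: service 34 + fixed 14 = 48
{B, D}: service 28 + fixed 21 = 49
{A, B, C, D, E, F}: R1→D 3, R2→B 5, R3→E 5, R4→B 6, R5→D 3, R6→B 3. Service 25; fixed 75; total 100.
No other subset beats 42.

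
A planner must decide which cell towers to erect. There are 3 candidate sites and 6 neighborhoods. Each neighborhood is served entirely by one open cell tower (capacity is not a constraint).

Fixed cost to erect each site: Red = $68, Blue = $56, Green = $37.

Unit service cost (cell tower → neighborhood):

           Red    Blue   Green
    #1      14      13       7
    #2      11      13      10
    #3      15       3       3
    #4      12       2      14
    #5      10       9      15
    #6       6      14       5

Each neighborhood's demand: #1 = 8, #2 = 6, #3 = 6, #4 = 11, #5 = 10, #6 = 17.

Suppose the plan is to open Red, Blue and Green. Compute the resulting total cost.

Each neighborhood is assigned to its cheapest site among the open ones.
{Red, Blue, Green}: #1→Green 7·8=56, #2→Green 10·6=60, #3→Blue 3·6=18, #4→Blue 2·11=22, #5→Blue 9·10=90, #6→Green 5·17=85. Service 331; fixed 161; total 492.

Total cost: 492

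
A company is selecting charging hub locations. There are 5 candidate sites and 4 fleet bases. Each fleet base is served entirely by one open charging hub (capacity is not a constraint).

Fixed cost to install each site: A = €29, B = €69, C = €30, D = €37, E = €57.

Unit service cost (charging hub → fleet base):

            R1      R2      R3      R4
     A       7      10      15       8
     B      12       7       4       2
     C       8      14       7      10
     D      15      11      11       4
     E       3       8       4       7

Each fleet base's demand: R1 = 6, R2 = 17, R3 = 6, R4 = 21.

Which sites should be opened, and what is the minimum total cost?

Open A and B; minimum total cost 325.

For any fixed open set, each fleet base goes to its cheapest open site; total = fixed + service.
{A, B}: R1→A 7·6=42, R2→B 7·17=119, R3→B 4·6=24, R4→B 2·21=42. Service 227; fixed 98; total 325.
{B}: service 257 + fixed 69 = 326
{B, E}: service 203 + fixed 126 = 329
{A, B, C, D, E}: R1→E 3·6=18, R2→B 7·17=119, R3→B 4·6=24, R4→B 2·21=42. Service 203; fixed 222; total 425.
No other subset beats 325.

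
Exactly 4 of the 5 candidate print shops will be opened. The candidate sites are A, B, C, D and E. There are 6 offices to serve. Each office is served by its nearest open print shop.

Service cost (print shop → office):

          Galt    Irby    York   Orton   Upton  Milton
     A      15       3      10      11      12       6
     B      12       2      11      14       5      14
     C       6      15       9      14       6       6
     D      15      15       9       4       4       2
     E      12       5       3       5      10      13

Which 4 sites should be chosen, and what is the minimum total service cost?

Choose B, C, D and E; total service cost 21.

With exactly 4 open, each office uses its cheapest among the chosen.
{B, C, D, E}: Galt→C 6, Irby→B 2, York→E 3, Orton→D 4, Upton→D 4, Milton→D 2. Service cost 21.
{A, C, D, E}: service cost 22
{A, B, C, D}: service cost 27
Among all 5 size-4 choices, {B, C, D, E} is lowest.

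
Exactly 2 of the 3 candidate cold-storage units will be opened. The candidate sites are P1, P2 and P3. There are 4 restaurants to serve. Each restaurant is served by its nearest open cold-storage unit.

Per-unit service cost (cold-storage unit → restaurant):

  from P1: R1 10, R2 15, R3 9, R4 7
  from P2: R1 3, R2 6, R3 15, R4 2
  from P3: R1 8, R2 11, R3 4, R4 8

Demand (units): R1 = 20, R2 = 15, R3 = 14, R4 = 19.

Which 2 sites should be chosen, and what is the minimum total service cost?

Choose P2 and P3; total service cost 244.

With exactly 2 open, each restaurant uses its cheapest among the chosen.
{P2, P3}: R1→P2 3·20=60, R2→P2 6·15=90, R3→P3 4·14=56, R4→P2 2·19=38. Service cost 244.
{P1, P2}: service cost 314
{P1, P3}: service cost 514
Among all 3 size-2 choices, {P2, P3} is lowest.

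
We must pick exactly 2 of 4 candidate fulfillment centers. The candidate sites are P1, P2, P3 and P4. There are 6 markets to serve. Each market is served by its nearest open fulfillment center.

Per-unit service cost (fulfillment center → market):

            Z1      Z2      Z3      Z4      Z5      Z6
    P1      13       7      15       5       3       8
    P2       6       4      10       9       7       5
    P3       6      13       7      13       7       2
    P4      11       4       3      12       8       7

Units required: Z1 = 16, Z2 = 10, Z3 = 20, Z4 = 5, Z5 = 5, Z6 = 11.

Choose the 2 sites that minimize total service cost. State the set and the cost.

With exactly 2 open, each market uses its cheapest among the chosen.
{P3, P4}: Z1→P3 6·16=96, Z2→P4 4·10=40, Z3→P4 3·20=60, Z4→P4 12·5=60, Z5→P3 7·5=35, Z6→P3 2·11=22. Service cost 313.
{P2, P4}: service cost 331
{P1, P3}: service cost 368
Among all 6 size-2 choices, {P3, P4} is lowest.

Choose P3 and P4; total service cost 313.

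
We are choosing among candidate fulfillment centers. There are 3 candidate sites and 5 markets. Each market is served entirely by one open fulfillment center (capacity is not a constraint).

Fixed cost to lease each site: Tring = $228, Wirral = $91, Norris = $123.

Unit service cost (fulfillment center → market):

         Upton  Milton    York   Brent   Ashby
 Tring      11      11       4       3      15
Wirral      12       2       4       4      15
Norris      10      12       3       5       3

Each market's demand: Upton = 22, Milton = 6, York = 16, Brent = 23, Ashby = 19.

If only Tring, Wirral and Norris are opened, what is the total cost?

Total cost: 848

Each market is assigned to its cheapest site among the open ones.
{Tring, Wirral, Norris}: Upton→Norris 10·22=220, Milton→Wirral 2·6=12, York→Norris 3·16=48, Brent→Tring 3·23=69, Ashby→Norris 3·19=57. Service 406; fixed 442; total 848.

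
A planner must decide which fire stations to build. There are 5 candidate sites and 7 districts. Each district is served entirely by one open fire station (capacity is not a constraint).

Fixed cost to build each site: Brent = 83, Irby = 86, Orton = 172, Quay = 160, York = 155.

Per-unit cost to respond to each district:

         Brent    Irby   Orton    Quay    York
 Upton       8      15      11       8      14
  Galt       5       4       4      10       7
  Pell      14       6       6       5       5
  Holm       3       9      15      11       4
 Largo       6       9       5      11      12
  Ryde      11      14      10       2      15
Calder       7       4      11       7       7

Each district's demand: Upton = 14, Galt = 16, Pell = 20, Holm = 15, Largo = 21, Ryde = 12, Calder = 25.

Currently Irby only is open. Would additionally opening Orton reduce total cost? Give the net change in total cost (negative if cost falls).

Yes — net change −16 (cost falls by 16).

Current service cost with {Irby}: 986.
Adding Orton: each district re-picks its cheapest; new service cost 798, saving 188.
Extra fixed cost: 172. Net change = 172 − 188 = -16.
(Totals: 1072 → 1056.)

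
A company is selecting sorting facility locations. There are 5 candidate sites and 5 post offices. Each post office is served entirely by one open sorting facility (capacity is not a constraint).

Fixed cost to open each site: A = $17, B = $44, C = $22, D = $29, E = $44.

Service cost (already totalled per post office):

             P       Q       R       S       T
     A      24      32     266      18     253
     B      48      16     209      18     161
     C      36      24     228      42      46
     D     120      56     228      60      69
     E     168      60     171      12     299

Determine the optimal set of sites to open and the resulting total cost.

For any fixed open set, each post office goes to its cheapest open site; total = fixed + service.
{C, E}: P→C 36, Q→C 24, R→E 171, S→E 12, T→C 46. Service 289; fixed 66; total 355.
{A, C, E}: service 277 + fixed 83 = 360
{A, C}: service 340 + fixed 39 = 379
{A, B, C, D, E}: P→A 24, Q→B 16, R→E 171, S→E 12, T→C 46. Service 269; fixed 156; total 425.
No other subset beats 355.

Open C and E; minimum total cost 355.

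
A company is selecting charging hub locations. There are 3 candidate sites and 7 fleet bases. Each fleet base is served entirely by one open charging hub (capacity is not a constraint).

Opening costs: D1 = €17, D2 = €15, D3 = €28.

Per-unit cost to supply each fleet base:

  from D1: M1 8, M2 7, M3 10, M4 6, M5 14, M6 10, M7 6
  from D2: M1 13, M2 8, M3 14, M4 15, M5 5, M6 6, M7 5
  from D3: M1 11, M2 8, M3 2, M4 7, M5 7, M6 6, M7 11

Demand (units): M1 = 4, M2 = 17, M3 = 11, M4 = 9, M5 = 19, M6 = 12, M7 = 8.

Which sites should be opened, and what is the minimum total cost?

For any fixed open set, each fleet base goes to its cheapest open site; total = fixed + service.
{D1, D2, D3}: M1→D1 8·4=32, M2→D1 7·17=119, M3→D3 2·11=22, M4→D1 6·9=54, M5→D2 5·19=95, M6→D2 6·12=72, M7→D2 5·8=40. Service 434; fixed 60; total 494.
{D2, D3}: service 472 + fixed 43 = 515
{D1, D3}: service 480 + fixed 45 = 525
{D2}: service 684 + fixed 15 = 699
(All 7 nonempty subsets were checked; D1, D2 and D3 is lowest.)

Open D1, D2 and D3; minimum total cost 494.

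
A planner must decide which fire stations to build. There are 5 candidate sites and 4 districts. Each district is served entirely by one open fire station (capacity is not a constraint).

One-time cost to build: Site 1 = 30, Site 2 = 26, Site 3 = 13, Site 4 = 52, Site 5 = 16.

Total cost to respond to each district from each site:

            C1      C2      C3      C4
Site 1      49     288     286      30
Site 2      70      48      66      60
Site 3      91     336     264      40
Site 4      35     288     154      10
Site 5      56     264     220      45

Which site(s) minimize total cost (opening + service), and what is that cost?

Open Site 2 and Site 4; minimum total cost 237.

For any fixed open set, each district goes to its cheapest open site; total = fixed + service.
{Site 2, Site 4}: C1→Site 4 35, C2→Site 2 48, C3→Site 2 66, C4→Site 4 10. Service 159; fixed 78; total 237.
{Site 1, Site 2}: service 193 + fixed 56 = 249
{Site 2, Site 3, Site 4}: C1→Site 4 35, C2→Site 2 48, C3→Site 2 66, C4→Site 4 10. Service 159; fixed 91; total 250.
{Site 1, Site 2, Site 3, Site 4, Site 5}: C1→Site 4 35, C2→Site 2 48, C3→Site 2 66, C4→Site 4 10. Service 159; fixed 137; total 296.
No other subset beats 237.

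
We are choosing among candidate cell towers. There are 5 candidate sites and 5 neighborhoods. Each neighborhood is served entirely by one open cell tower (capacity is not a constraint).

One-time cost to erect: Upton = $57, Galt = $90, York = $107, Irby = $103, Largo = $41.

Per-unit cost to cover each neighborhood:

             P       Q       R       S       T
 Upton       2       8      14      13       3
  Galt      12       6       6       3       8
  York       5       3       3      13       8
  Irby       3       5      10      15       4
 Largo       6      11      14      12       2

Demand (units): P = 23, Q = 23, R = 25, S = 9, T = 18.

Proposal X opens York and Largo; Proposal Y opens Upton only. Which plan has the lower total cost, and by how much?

Proposal X is cheaper by 257.

Proposal X: {York, Largo}: P→York 5·23=115, Q→York 3·23=69, R→York 3·25=75, S→Largo 12·9=108, T→Largo 2·18=36. Service 403; fixed 148; total 551.
Proposal Y: {Upton}: P→Upton 2·23=46, Q→Upton 8·23=184, R→Upton 14·25=350, S→Upton 13·9=117, T→Upton 3·18=54. Service 751; fixed 57; total 808.
Difference: |551 − 808| = 257.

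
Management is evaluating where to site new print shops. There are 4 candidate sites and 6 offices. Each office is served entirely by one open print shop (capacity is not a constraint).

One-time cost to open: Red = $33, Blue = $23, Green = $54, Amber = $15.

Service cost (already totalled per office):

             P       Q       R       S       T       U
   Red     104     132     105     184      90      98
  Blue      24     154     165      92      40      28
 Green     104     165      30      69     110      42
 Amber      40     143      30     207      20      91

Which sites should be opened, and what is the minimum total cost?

Open Blue and Amber; minimum total cost 375.

For any fixed open set, each office goes to its cheapest open site; total = fixed + service.
{Blue, Amber}: P→Blue 24, Q→Amber 143, R→Amber 30, S→Blue 92, T→Amber 20, U→Blue 28. Service 337; fixed 38; total 375.
{Red, Blue, Amber}: service 326 + fixed 71 = 397
{Blue, Green, Amber}: service 314 + fixed 92 = 406
{Red, Blue, Green, Amber}: P→Blue 24, Q→Red 132, R→Green 30, S→Green 69, T→Amber 20, U→Blue 28. Service 303; fixed 125; total 428.
No other subset beats 375.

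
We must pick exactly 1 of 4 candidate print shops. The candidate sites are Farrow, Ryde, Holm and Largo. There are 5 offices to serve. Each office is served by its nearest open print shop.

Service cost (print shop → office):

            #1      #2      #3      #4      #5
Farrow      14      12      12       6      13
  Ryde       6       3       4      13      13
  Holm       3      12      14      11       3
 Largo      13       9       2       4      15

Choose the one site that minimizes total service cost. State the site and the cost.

With exactly 1 open, each office uses its cheapest among the chosen.
{Ryde}: #1→Ryde 6, #2→Ryde 3, #3→Ryde 4, #4→Ryde 13, #5→Ryde 13. Service cost 39.
{Holm}: service cost 43
{Largo}: service cost 43
Among all 4 size-1 choices, {Ryde} is lowest.

Choose Ryde only; total service cost 39.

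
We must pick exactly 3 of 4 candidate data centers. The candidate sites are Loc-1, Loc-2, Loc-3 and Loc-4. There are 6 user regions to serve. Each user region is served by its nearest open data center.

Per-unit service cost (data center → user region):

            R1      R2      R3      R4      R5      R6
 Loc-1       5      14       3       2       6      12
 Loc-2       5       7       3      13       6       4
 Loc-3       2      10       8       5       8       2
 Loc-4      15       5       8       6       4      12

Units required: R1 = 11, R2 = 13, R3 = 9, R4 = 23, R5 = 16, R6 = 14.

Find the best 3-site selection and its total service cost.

With exactly 3 open, each user region uses its cheapest among the chosen.
{Loc-1, Loc-3, Loc-4}: R1→Loc-3 2·11=22, R2→Loc-4 5·13=65, R3→Loc-1 3·9=27, R4→Loc-1 2·23=46, R5→Loc-4 4·16=64, R6→Loc-3 2·14=28. Service cost 252.
{Loc-1, Loc-2, Loc-3}: service cost 310
{Loc-1, Loc-2, Loc-4}: service cost 313
Among all 4 size-3 choices, {Loc-1, Loc-3, Loc-4} is lowest.

Choose Loc-1, Loc-3 and Loc-4; total service cost 252.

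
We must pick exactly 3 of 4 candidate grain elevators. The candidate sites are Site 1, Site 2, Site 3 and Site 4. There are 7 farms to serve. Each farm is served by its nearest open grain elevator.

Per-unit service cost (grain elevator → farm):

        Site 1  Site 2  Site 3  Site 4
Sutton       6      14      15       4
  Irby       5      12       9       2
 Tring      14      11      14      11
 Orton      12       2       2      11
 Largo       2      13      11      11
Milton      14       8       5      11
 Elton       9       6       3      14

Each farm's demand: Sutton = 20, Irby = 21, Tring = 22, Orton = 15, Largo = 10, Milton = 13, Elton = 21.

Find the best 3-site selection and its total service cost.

With exactly 3 open, each farm uses its cheapest among the chosen.
{Site 1, Site 3, Site 4}: Sutton→Site 4 4·20=80, Irby→Site 4 2·21=42, Tring→Site 4 11·22=242, Orton→Site 3 2·15=30, Largo→Site 1 2·10=20, Milton→Site 3 5·13=65, Elton→Site 3 3·21=63. Service cost 542.
{Site 2, Site 3, Site 4}: service cost 632
{Site 1, Site 2, Site 4}: service cost 644
Among all 4 size-3 choices, {Site 1, Site 3, Site 4} is lowest.

Choose Site 1, Site 3 and Site 4; total service cost 542.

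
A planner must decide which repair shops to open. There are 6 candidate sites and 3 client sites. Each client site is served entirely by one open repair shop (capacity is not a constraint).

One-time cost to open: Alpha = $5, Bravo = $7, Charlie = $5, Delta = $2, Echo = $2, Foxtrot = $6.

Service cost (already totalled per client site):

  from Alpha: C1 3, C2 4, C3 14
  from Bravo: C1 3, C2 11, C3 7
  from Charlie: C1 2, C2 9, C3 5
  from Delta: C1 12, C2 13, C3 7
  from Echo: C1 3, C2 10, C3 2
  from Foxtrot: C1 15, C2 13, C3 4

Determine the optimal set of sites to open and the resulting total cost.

For any fixed open set, each client site goes to its cheapest open site; total = fixed + service.
{Alpha, Echo}: C1→Alpha 3, C2→Alpha 4, C3→Echo 2. Service 9; fixed 7; total 16.
{Echo}: service 15 + fixed 2 = 17
{Alpha, Delta, Echo}: C1→Alpha 3, C2→Alpha 4, C3→Echo 2. Service 9; fixed 9; total 18.
{Alpha, Bravo, Charlie, Delta, Echo, Foxtrot}: C1→Charlie 2, C2→Alpha 4, C3→Echo 2. Service 8; fixed 27; total 35.
No other subset beats 16.

Open Alpha and Echo; minimum total cost 16.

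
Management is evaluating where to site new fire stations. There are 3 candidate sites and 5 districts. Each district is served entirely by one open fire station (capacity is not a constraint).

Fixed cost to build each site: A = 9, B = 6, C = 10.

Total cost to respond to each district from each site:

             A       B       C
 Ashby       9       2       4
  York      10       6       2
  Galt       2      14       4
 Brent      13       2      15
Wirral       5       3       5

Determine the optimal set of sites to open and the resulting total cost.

For any fixed open set, each district goes to its cheapest open site; total = fixed + service.
{B, C}: Ashby→B 2, York→C 2, Galt→C 4, Brent→B 2, Wirral→B 3. Service 13; fixed 16; total 29.
{A, B}: Ashby→B 2, York→B 6, Galt→A 2, Brent→B 2, Wirral→B 3. Service 15; fixed 15; total 30.
{B}: service 27 + fixed 6 = 33
{A, B, C}: Ashby→B 2, York→C 2, Galt→A 2, Brent→B 2, Wirral→B 3. Service 11; fixed 25; total 36.
No other subset beats 29.

Open B and C; minimum total cost 29.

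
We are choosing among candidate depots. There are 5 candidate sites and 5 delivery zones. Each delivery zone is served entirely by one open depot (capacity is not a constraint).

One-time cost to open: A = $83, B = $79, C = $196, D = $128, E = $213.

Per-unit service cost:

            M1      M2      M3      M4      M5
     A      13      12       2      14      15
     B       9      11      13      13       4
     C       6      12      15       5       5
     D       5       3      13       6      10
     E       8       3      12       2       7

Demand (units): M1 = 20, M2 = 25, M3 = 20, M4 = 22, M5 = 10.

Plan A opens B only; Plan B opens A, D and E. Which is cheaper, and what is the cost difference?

Plan A: {B}: M1→B 9·20=180, M2→B 11·25=275, M3→B 13·20=260, M4→B 13·22=286, M5→B 4·10=40. Service 1041; fixed 79; total 1120.
Plan B: {A, D, E}: M1→D 5·20=100, M2→D 3·25=75, M3→A 2·20=40, M4→E 2·22=44, M5→E 7·10=70. Service 329; fixed 424; total 753.
Difference: |1120 − 753| = 367.

Plan B is cheaper by 367.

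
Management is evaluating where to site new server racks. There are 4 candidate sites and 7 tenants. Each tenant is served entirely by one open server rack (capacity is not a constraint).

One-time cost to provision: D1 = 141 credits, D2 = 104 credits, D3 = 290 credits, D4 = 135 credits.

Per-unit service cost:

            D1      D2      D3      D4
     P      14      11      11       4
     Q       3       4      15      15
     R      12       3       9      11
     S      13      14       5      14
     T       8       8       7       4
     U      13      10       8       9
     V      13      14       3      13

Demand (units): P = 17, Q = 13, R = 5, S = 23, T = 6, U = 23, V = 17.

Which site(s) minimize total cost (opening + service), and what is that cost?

For any fixed open set, each tenant goes to its cheapest open site; total = fixed + service.
{D2, D3, D4}: P→D4 4·17=68, Q→D2 4·13=52, R→D2 3·5=15, S→D3 5·23=115, T→D4 4·6=24, U→D3 8·23=184, V→D3 3·17=51. Service 509; fixed 529; total 1038.
{D2, D3}: service 646 + fixed 394 = 1040
{D1, D3, D4}: P→D4 4·17=68, Q→D1 3·13=39, R→D3 9·5=45, S→D3 5·23=115, T→D4 4·6=24, U→D3 8·23=184, V→D3 3·17=51. Service 526; fixed 566; total 1092.
{D1, D2, D3, D4}: service 496 + fixed 670 = 1166
No other subset beats 1038.

Open D2, D3 and D4; minimum total cost 1038.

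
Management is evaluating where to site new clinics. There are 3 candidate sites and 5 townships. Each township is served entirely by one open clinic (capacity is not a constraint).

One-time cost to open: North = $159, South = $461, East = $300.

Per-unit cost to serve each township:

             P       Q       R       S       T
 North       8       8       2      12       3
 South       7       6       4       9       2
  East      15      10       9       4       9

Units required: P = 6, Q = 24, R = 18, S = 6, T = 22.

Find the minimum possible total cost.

For any fixed open set, each township goes to its cheapest open site; total = fixed + service.
{North}: P→North 8·6=48, Q→North 8·24=192, R→North 2·18=36, S→North 12·6=72, T→North 3·22=66. Service 414; fixed 159; total 573.
{South}: service 356 + fixed 461 = 817
{North, East}: P→North 8·6=48, Q→North 8·24=192, R→North 2·18=36, S→East 4·6=24, T→North 3·22=66. Service 366; fixed 459; total 825.
{North, South, East}: P→South 7·6=42, Q→South 6·24=144, R→North 2·18=36, S→East 4·6=24, T→South 2·22=44. Service 290; fixed 920; total 1210.
No other subset beats 573.

Minimum total cost: 573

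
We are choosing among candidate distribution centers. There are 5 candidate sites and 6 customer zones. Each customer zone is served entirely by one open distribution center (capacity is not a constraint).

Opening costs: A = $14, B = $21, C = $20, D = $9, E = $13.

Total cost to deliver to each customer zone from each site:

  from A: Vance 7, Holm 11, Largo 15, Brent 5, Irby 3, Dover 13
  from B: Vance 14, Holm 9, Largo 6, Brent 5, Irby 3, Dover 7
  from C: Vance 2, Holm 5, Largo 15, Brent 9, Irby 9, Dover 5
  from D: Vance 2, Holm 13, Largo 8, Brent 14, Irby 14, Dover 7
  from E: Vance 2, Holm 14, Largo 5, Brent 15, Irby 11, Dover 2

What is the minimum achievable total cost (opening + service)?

Minimum total cost: 55

For any fixed open set, each customer zone goes to its cheapest open site; total = fixed + service.
{A, E}: Vance→E 2, Holm→A 11, Largo→E 5, Brent→A 5, Irby→A 3, Dover→E 2. Service 28; fixed 27; total 55.
{A, D}: service 36 + fixed 23 = 59
{B, E}: service 26 + fixed 34 = 60
{A, B, C, D, E}: Vance→C 2, Holm→C 5, Largo→E 5, Brent→A 5, Irby→A 3, Dover→E 2. Service 22; fixed 77; total 99.
No other subset beats 55.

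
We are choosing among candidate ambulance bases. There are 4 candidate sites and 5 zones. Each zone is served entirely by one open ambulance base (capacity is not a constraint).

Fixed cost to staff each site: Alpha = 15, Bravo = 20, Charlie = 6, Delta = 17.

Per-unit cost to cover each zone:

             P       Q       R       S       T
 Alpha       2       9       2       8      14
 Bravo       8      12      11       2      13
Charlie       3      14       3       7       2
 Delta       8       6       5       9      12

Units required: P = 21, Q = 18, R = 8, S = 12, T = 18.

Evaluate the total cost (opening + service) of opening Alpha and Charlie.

Each zone is assigned to its cheapest site among the open ones.
{Alpha, Charlie}: P→Alpha 2·21=42, Q→Alpha 9·18=162, R→Alpha 2·8=16, S→Charlie 7·12=84, T→Charlie 2·18=36. Service 340; fixed 21; total 361.

Total cost: 361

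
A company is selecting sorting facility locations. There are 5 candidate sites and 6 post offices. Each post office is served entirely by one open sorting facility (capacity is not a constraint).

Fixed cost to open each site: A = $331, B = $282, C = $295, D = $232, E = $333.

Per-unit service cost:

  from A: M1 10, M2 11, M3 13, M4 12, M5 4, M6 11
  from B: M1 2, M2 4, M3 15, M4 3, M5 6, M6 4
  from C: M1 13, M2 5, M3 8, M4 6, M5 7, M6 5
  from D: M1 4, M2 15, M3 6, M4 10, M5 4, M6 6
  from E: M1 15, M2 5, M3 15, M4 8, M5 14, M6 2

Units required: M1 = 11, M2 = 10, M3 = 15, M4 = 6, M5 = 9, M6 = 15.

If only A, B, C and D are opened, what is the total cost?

Total cost: 1406

Each post office is assigned to its cheapest site among the open ones.
{A, B, C, D}: M1→B 2·11=22, M2→B 4·10=40, M3→D 6·15=90, M4→B 3·6=18, M5→A 4·9=36, M6→B 4·15=60. Service 266; fixed 1140; total 1406.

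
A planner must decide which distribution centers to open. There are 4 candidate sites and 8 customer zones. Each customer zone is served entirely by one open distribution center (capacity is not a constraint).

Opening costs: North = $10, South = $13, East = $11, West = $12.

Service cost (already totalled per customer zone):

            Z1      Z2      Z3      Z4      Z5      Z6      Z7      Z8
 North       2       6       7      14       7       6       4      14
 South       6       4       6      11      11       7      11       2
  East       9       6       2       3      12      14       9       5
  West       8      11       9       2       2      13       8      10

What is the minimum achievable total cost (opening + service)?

Minimum total cost: 56

For any fixed open set, each customer zone goes to its cheapest open site; total = fixed + service.
{North, East}: Z1→North 2, Z2→North 6, Z3→East 2, Z4→East 3, Z5→North 7, Z6→North 6, Z7→North 4, Z8→East 5. Service 35; fixed 21; total 56.
{North, West}: service 39 + fixed 22 = 61
{North, East, West}: service 29 + fixed 33 = 62
{North, South, East, West}: service 24 + fixed 46 = 70
(All 15 nonempty subsets were checked; North and East is lowest.)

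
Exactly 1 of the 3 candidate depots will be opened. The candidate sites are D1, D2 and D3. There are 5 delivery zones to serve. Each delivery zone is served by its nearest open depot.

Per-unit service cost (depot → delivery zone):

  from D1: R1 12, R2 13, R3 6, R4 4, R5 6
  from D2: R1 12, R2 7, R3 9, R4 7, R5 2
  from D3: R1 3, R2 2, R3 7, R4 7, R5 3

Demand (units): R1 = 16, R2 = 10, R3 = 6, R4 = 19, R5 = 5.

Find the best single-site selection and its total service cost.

With exactly 1 open, each delivery zone uses its cheapest among the chosen.
{D3}: R1→D3 3·16=48, R2→D3 2·10=20, R3→D3 7·6=42, R4→D3 7·19=133, R5→D3 3·5=15. Service cost 258.
{D2}: service cost 459
{D1}: service cost 464
Among all 3 size-1 choices, {D3} is lowest.

Choose D3 only; total service cost 258.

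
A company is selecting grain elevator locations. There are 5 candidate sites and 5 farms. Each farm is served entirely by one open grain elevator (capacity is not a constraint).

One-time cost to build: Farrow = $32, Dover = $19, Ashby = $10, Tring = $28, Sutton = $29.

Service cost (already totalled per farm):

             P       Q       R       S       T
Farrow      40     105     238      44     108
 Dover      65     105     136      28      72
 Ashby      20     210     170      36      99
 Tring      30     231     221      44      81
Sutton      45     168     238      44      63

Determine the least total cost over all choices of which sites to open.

For any fixed open set, each farm goes to its cheapest open site; total = fixed + service.
{Dover, Ashby}: P→Ashby 20, Q→Dover 105, R→Dover 136, S→Dover 28, T→Dover 72. Service 361; fixed 29; total 390.
{Dover, Ashby, Sutton}: service 352 + fixed 58 = 410
{Dover, Ashby, Tring}: service 361 + fixed 57 = 418
{Farrow, Dover, Ashby, Tring, Sutton}: service 352 + fixed 118 = 470
No other subset beats 390.

Minimum total cost: 390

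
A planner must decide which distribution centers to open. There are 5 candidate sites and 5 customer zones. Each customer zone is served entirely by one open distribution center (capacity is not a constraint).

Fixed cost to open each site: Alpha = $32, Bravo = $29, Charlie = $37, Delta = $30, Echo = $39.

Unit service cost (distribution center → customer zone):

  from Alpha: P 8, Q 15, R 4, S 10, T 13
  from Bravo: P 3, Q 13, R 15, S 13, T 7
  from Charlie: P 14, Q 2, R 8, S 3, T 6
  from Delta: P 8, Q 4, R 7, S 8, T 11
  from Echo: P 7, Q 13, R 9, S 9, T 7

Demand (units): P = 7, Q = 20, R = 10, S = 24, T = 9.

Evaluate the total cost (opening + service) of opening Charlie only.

Total cost: 381

Each customer zone is assigned to its cheapest site among the open ones.
{Charlie}: P→Charlie 14·7=98, Q→Charlie 2·20=40, R→Charlie 8·10=80, S→Charlie 3·24=72, T→Charlie 6·9=54. Service 344; fixed 37; total 381.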